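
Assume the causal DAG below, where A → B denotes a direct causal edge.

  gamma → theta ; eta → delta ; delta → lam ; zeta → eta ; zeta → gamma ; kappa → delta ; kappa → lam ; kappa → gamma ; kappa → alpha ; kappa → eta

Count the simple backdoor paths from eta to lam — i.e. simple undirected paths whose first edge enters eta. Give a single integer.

4

A backdoor path from eta to lam is any simple undirected path whose first edge points into eta (i.e. leaves eta via a parent).
Parents of eta: {kappa, zeta}.
Enumerating:
  P1: eta <- zeta -> gamma <- kappa -> delta -> lam
  P2: eta <- zeta -> gamma <- kappa -> lam
  P3: eta <- kappa -> delta -> lam
  P4: eta <- kappa -> lam
That exhausts the simple backdoor paths. Count: 4.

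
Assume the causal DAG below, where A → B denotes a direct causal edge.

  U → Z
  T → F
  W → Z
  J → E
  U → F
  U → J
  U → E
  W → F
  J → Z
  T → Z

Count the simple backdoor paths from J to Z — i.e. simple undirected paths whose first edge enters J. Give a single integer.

3

A backdoor path from J to Z is any simple undirected path whose first edge points into J (i.e. leaves J via a parent).
Parents of J: {U}.
Enumerating:
  P1: J <- U -> F <- T -> Z
  P2: J <- U -> F <- W -> Z
  P3: J <- U -> Z
That exhausts the simple backdoor paths. Count: 3.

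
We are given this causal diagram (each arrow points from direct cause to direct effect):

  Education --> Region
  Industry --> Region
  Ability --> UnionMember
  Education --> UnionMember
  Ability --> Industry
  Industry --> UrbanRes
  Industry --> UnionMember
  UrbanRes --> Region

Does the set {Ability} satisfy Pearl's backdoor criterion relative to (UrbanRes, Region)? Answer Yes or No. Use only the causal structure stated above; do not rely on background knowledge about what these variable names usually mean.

Backdoor paths from UrbanRes to Region (paths whose first edge points into UrbanRes):
  P1: UrbanRes <- Industry <- Ability -> UnionMember <- Education -> Region
  P2: UrbanRes <- Industry -> Region
  P3: UrbanRes <- Industry -> UnionMember <- Education -> Region
Condition 1 (no descendant of UrbanRes in the set): holds — descendants of UrbanRes are {Region}; none are in {Ability}.
Condition 2 (every backdoor path blocked by {Ability}):
  P1: blocked at fork node Ability ∈ conditioning set.
  P2: open — no interior node is in the conditioning set.
  P3: blocked at collider UnionMember (neither it nor any descendant is in the conditioning set).
{Ability} does not satisfy the backdoor criterion.

No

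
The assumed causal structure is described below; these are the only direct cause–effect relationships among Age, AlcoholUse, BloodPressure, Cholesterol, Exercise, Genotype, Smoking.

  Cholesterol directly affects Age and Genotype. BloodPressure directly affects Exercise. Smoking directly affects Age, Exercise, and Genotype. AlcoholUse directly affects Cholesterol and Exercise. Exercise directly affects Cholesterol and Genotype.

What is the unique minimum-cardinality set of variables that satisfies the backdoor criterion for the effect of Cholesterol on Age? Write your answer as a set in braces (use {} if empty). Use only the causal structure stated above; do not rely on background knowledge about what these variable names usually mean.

Variables eligible for adjustment (non-descendants of Cholesterol, excluding Cholesterol and Age): {AlcoholUse, BloodPressure, Exercise, Smoking}.
Backdoor paths from Cholesterol to Age:
  P1: Cholesterol <- AlcoholUse -> Exercise <- Smoking -> Age
  P2: Cholesterol <- AlcoholUse -> Exercise -> Genotype <- Smoking -> Age
  P3: Cholesterol <- Exercise <- Smoking -> Age
  P4: Cholesterol <- Exercise -> Genotype <- Smoking -> Age
The empty set is not sufficient: P3 (Cholesterol <- Exercise <- Smoking -> Age) has no collider blocking it and no conditioned non-collider, so it is open.
Try {Smoking}:
  P1: blocked at collider Exercise (neither it nor any descendant is in the conditioning set).
  P2: blocked at collider Genotype (neither it nor any descendant is in the conditioning set).
  P3: blocked at fork node Smoking ∈ conditioning set.
  P4: blocked at collider Genotype (neither it nor any descendant is in the conditioning set).
{Smoking} contains no descendant of Cholesterol and blocks every backdoor path.
No other singleton works — e.g. {BloodPressure} leaves P3 open — so {Smoking} is the unique smallest valid adjustment set.

{Smoking}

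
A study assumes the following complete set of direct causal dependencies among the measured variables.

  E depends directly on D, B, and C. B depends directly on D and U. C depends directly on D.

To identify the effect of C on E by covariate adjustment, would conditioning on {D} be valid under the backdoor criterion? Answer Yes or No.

Backdoor paths from C to E (paths whose first edge points into C):
  P1: C <- D -> B -> E
  P2: C <- D -> E
Condition 1 (no descendant of C in the set): holds — descendants of C are {E}; none are in {D}.
Condition 2 (every backdoor path blocked by {D}):
  P1: blocked at fork node D ∈ conditioning set.
  P2: blocked at fork node D ∈ conditioning set.
{D} satisfies the backdoor criterion.

Yes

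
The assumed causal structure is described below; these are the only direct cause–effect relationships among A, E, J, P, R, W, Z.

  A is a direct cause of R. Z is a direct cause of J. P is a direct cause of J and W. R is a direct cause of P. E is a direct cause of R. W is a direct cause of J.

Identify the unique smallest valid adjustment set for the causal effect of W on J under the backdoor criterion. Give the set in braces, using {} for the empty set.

{P}

Variables eligible for adjustment (non-descendants of W, excluding W and J): {A, E, P, R, Z}.
Backdoor paths from W to J:
  P1: W <- P -> J
The empty set is not sufficient: P1 (W <- P -> J) has no collider blocking it and no conditioned non-collider, so it is open.
Try {P}:
  P1: blocked at fork node P ∈ conditioning set.
{P} contains no descendant of W and blocks every backdoor path.
No other singleton works — e.g. {E} leaves P1 open — so {P} is the unique smallest valid adjustment set.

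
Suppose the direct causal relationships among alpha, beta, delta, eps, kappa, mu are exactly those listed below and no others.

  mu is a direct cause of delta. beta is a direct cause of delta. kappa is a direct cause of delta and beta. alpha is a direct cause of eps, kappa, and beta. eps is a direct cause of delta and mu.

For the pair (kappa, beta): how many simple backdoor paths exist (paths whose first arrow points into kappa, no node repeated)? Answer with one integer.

A backdoor path from kappa to beta is any simple undirected path whose first edge points into kappa (i.e. leaves kappa via a parent).
Parents of kappa: {alpha}.
Enumerating:
  P1: kappa <- alpha -> beta
  P2: kappa <- alpha -> eps -> mu -> delta <- beta
  P3: kappa <- alpha -> eps -> delta <- beta
That exhausts the simple backdoor paths. Count: 3.

3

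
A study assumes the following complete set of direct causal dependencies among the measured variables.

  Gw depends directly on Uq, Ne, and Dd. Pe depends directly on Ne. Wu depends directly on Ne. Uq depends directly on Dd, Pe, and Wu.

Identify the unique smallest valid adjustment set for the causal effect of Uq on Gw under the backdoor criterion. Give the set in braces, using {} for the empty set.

Variables eligible for adjustment (non-descendants of Uq, excluding Uq and Gw): {Dd, Ne, Pe, Wu}.
Backdoor paths from Uq to Gw:
  P1: Uq <- Dd -> Gw
  P2: Uq <- Wu <- Ne -> Gw
  P3: Uq <- Pe <- Ne -> Gw
The empty set is not sufficient: P1 (Uq <- Dd -> Gw) has no collider blocking it and no conditioned non-collider, so it is open.
Try {Dd, Ne}:
  P1: blocked at fork node Dd ∈ conditioning set.
  P2: blocked at fork node Ne ∈ conditioning set.
  P3: blocked at fork node Ne ∈ conditioning set.
{Dd, Ne} contains no descendant of Uq and blocks every backdoor path.
Every element of {Dd, Ne} is needed (dropping Dd leaves P1 open; dropping Ne leaves P2 open), so no proper subset is valid.
Among all size-2 subsets of the eligible variables, only {Dd, Ne} blocks every backdoor path, so it is the unique smallest valid adjustment set.

{Dd, Ne}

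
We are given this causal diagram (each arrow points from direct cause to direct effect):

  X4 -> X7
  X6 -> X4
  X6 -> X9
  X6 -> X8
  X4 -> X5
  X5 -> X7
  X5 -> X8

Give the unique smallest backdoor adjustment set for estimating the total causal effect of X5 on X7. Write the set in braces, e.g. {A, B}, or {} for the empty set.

{X4}

Variables eligible for adjustment (non-descendants of X5, excluding X5 and X7): {X4, X6, X9}.
Backdoor paths from X5 to X7:
  P1: X5 <- X4 -> X7
The empty set is not sufficient: P1 (X5 <- X4 -> X7) has no collider blocking it and no conditioned non-collider, so it is open.
Try {X4}:
  P1: blocked at fork node X4 ∈ conditioning set.
{X4} contains no descendant of X5 and blocks every backdoor path.
No other singleton works — e.g. {X6} leaves P1 open — so {X4} is the unique smallest valid adjustment set.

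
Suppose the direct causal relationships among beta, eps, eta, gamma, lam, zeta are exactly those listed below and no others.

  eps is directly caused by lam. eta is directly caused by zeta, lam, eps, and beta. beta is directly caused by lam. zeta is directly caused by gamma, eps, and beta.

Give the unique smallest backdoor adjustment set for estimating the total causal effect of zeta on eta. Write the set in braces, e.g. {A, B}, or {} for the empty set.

{beta, eps}

Variables eligible for adjustment (non-descendants of zeta, excluding zeta and eta): {beta, eps, gamma, lam}.
Backdoor paths from zeta to eta:
  P1: zeta <- eps <- lam -> beta -> eta
  P2: zeta <- eps <- lam -> eta
  P3: zeta <- eps -> eta
  P4: zeta <- beta <- lam -> eps -> eta
  P5: zeta <- beta <- lam -> eta
  P6: zeta <- beta -> eta
The empty set is not sufficient: P1 (zeta <- eps <- lam -> beta -> eta) has no collider blocking it and no conditioned non-collider, so it is open.
Try {beta, eps}:
  P1: blocked at chain node eps ∈ conditioning set.
  P2: blocked at chain node eps ∈ conditioning set.
  P3: blocked at fork node eps ∈ conditioning set.
  P4: blocked at chain node beta ∈ conditioning set.
  P5: blocked at chain node beta ∈ conditioning set.
  P6: blocked at fork node beta ∈ conditioning set.
{beta, eps} contains no descendant of zeta and blocks every backdoor path.
Every element of {beta, eps} is needed (dropping beta leaves P5 open; dropping eps leaves P2 open), so no proper subset is valid.
Among all size-2 subsets of the eligible variables, only {beta, eps} blocks every backdoor path, so it is the unique smallest valid adjustment set.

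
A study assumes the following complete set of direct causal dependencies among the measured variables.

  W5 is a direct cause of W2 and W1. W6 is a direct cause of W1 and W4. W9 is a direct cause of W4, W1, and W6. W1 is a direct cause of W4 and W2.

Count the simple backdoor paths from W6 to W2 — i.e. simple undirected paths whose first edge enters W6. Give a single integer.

A backdoor path from W6 to W2 is any simple undirected path whose first edge points into W6 (i.e. leaves W6 via a parent).
Parents of W6: {W9}.
Enumerating:
  P1: W6 <- W9 -> W1 <- W5 -> W2
  P2: W6 <- W9 -> W1 -> W2
  P3: W6 <- W9 -> W4 <- W1 <- W5 -> W2
  P4: W6 <- W9 -> W4 <- W1 -> W2
That exhausts the simple backdoor paths. Count: 4.

4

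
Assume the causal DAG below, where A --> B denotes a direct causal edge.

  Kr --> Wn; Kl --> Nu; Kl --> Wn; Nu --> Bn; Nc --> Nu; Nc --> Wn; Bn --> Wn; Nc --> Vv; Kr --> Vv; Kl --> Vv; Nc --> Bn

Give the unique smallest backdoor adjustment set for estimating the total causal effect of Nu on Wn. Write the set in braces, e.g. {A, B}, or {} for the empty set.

Variables eligible for adjustment (non-descendants of Nu, excluding Nu and Wn): {Kl, Kr, Nc, Vv}.
Backdoor paths from Nu to Wn:
  P1: Nu <- Kl -> Vv <- Nc -> Bn -> Wn
  P2: Nu <- Kl -> Vv <- Nc -> Wn
  P3: Nu <- Kl -> Vv <- Kr -> Wn
  P4: Nu <- Kl -> Wn
  P5: Nu <- Nc -> Bn -> Wn
  P6: Nu <- Nc -> Vv <- Kl -> Wn
  P7: Nu <- Nc -> Vv <- Kr -> Wn
  P8: Nu <- Nc -> Wn
The empty set is not sufficient: P4 (Nu <- Kl -> Wn) has no collider blocking it and no conditioned non-collider, so it is open.
Try {Kl, Nc}:
  P1: blocked at fork node Kl ∈ conditioning set.
  P2: blocked at fork node Kl ∈ conditioning set.
  P3: blocked at fork node Kl ∈ conditioning set.
  P4: blocked at fork node Kl ∈ conditioning set.
  P5: blocked at fork node Nc ∈ conditioning set.
  P6: blocked at fork node Nc ∈ conditioning set.
  P7: blocked at fork node Nc ∈ conditioning set.
  P8: blocked at fork node Nc ∈ conditioning set.
{Kl, Nc} contains no descendant of Nu and blocks every backdoor path.
Every element of {Kl, Nc} is needed (dropping Kl leaves P4 open; dropping Nc leaves P5 open), so no proper subset is valid.
Among all size-2 subsets of the eligible variables, only {Kl, Nc} blocks every backdoor path, so it is the unique smallest valid adjustment set.

{Kl, Nc}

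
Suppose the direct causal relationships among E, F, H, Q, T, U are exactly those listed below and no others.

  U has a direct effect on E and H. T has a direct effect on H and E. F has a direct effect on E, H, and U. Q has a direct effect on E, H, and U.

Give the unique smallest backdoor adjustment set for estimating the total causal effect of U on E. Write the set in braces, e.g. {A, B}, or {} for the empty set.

{F, Q}

Variables eligible for adjustment (non-descendants of U, excluding U and E): {F, Q, T}.
Backdoor paths from U to E:
  P1: U <- Q -> E
  P2: U <- Q -> H <- T -> E
  P3: U <- Q -> H <- F -> E
  P4: U <- F -> E
  P5: U <- F -> H <- T -> E
  P6: U <- F -> H <- Q -> E
The empty set is not sufficient: P1 (U <- Q -> E) has no collider blocking it and no conditioned non-collider, so it is open.
Try {F, Q}:
  P1: blocked at fork node Q ∈ conditioning set.
  P2: blocked at fork node Q ∈ conditioning set.
  P3: blocked at fork node Q ∈ conditioning set.
  P4: blocked at fork node F ∈ conditioning set.
  P5: blocked at fork node F ∈ conditioning set.
  P6: blocked at fork node F ∈ conditioning set.
{F, Q} contains no descendant of U and blocks every backdoor path.
Every element of {F, Q} is needed (dropping F leaves P4 open; dropping Q leaves P1 open), so no proper subset is valid.
Among all size-2 subsets of the eligible variables, only {F, Q} blocks every backdoor path, so it is the unique smallest valid adjustment set.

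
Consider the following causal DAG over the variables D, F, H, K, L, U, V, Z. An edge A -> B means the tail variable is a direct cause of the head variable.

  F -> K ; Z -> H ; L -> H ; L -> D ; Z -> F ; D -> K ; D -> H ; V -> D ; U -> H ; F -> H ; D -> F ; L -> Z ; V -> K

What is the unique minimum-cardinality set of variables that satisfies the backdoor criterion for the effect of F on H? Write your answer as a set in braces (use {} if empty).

Variables eligible for adjustment (non-descendants of F, excluding F and H): {D, L, U, V, Z}.
Backdoor paths from F to H:
  P1: F <- Z <- L -> D -> H
  P2: F <- Z <- L -> H
  P3: F <- Z -> H
  P4: F <- D <- L -> Z -> H
  P5: F <- D <- L -> H
  P6: F <- D -> H
The empty set is not sufficient: P1 (F <- Z <- L -> D -> H) has no collider blocking it and no conditioned non-collider, so it is open.
Try {D, Z}:
  P1: blocked at chain node Z ∈ conditioning set.
  P2: blocked at chain node Z ∈ conditioning set.
  P3: blocked at fork node Z ∈ conditioning set.
  P4: blocked at chain node D ∈ conditioning set.
  P5: blocked at chain node D ∈ conditioning set.
  P6: blocked at fork node D ∈ conditioning set.
{D, Z} contains no descendant of F and blocks every backdoor path.
Every element of {D, Z} is needed (dropping D leaves P5 open; dropping Z leaves P2 open), so no proper subset is valid.
Among all size-2 subsets of the eligible variables, only {D, Z} blocks every backdoor path, so it is the unique smallest valid adjustment set.

{D, Z}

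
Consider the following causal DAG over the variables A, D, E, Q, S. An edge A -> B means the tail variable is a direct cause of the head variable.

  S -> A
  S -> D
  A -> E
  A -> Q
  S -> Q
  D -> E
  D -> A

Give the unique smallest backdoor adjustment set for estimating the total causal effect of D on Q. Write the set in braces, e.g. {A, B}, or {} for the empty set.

{S}

Variables eligible for adjustment (non-descendants of D, excluding D and Q): {S}.
Backdoor paths from D to Q:
  P1: D <- S -> A -> Q
  P2: D <- S -> Q
The empty set is not sufficient: P1 (D <- S -> A -> Q) has no collider blocking it and no conditioned non-collider, so it is open.
Try {S}:
  P1: blocked at fork node S ∈ conditioning set.
  P2: blocked at fork node S ∈ conditioning set.
{S} contains no descendant of D and blocks every backdoor path.
{S} is the unique smallest valid adjustment set.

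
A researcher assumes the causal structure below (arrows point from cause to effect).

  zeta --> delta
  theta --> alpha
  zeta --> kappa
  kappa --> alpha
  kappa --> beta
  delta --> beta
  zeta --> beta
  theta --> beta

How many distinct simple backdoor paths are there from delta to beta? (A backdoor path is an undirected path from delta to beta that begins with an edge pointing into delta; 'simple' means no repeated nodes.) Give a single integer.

A backdoor path from delta to beta is any simple undirected path whose first edge points into delta (i.e. leaves delta via a parent).
Parents of delta: {zeta}.
Enumerating:
  P1: delta <- zeta -> kappa -> alpha <- theta -> beta
  P2: delta <- zeta -> kappa -> beta
  P3: delta <- zeta -> beta
That exhausts the simple backdoor paths. Count: 3.

3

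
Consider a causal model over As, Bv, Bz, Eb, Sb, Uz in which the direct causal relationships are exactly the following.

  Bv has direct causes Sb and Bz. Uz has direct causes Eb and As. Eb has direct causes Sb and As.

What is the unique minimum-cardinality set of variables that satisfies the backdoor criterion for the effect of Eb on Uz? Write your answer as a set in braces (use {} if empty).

Variables eligible for adjustment (non-descendants of Eb, excluding Eb and Uz): {As, Bv, Bz, Sb}.
Backdoor paths from Eb to Uz:
  P1: Eb <- As -> Uz
The empty set is not sufficient: P1 (Eb <- As -> Uz) has no collider blocking it and no conditioned non-collider, so it is open.
Try {As}:
  P1: blocked at fork node As ∈ conditioning set.
{As} contains no descendant of Eb and blocks every backdoor path.
No other singleton works — e.g. {Bz} leaves P1 open — so {As} is the unique smallest valid adjustment set.

{As}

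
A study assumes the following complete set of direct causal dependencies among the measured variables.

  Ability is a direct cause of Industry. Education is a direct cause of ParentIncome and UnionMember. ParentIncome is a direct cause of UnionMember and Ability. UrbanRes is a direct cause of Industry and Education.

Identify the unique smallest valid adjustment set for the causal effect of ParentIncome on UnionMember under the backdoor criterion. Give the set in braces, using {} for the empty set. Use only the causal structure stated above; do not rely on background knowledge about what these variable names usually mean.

{Education}

Variables eligible for adjustment (non-descendants of ParentIncome, excluding ParentIncome and UnionMember): {Education, UrbanRes}.
Backdoor paths from ParentIncome to UnionMember:
  P1: ParentIncome <- Education -> UnionMember
The empty set is not sufficient: P1 (ParentIncome <- Education -> UnionMember) has no collider blocking it and no conditioned non-collider, so it is open.
Try {Education}:
  P1: blocked at fork node Education ∈ conditioning set.
{Education} contains no descendant of ParentIncome and blocks every backdoor path.
No other singleton works — e.g. {UrbanRes} leaves P1 open — so {Education} is the unique smallest valid adjustment set.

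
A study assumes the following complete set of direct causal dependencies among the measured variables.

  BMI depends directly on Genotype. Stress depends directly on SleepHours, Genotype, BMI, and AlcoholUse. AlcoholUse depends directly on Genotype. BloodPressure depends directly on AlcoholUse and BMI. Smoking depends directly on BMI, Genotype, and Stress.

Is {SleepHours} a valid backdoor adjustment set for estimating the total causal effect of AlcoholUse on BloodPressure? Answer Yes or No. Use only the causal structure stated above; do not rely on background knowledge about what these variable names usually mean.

Backdoor paths from AlcoholUse to BloodPressure (paths whose first edge points into AlcoholUse):
  P1: AlcoholUse <- Genotype -> BMI -> BloodPressure
  P2: AlcoholUse <- Genotype -> Stress <- BMI -> BloodPressure
  P3: AlcoholUse <- Genotype -> Stress -> Smoking <- BMI -> BloodPressure
  P4: AlcoholUse <- Genotype -> Smoking <- BMI -> BloodPressure
  P5: AlcoholUse <- Genotype -> Smoking <- Stress <- BMI -> BloodPressure
Condition 1 (no descendant of AlcoholUse in the set): holds — descendants of AlcoholUse are {BloodPressure, Smoking, Stress}; none are in {SleepHours}.
Condition 2 (every backdoor path blocked by {SleepHours}):
  P1: open — no interior node is in the conditioning set.
  P2: blocked at collider Stress (neither it nor any descendant is in the conditioning set).
  P3: blocked at collider Smoking (neither it nor any descendant is in the conditioning set).
  P4: blocked at collider Smoking (neither it nor any descendant is in the conditioning set).
  P5: blocked at collider Smoking (neither it nor any descendant is in the conditioning set).
{SleepHours} does not satisfy the backdoor criterion.

No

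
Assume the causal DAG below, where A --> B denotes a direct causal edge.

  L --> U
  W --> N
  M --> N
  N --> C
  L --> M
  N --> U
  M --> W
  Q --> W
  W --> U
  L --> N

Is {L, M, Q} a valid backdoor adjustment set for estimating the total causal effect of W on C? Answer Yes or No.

Yes

Backdoor paths from W to C (paths whose first edge points into W):
  P1: W <- M <- L -> N -> C
  P2: W <- M <- L -> U <- N -> C
  P3: W <- M -> N -> C
Condition 1 (no descendant of W in the set): holds — descendants of W are {C, N, U}; none are in {L, M, Q}.
Condition 2 (every backdoor path blocked by {L, M, Q}):
  P1: blocked at chain node M ∈ conditioning set.
  P2: blocked at chain node M ∈ conditioning set.
  P3: blocked at fork node M ∈ conditioning set.
{L, M, Q} satisfies the backdoor criterion.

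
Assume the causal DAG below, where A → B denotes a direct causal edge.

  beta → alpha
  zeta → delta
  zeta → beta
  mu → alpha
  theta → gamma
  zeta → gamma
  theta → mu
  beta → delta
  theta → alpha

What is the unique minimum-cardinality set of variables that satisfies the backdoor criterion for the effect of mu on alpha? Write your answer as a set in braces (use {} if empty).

Variables eligible for adjustment (non-descendants of mu, excluding mu and alpha): {beta, delta, gamma, theta, zeta}.
Backdoor paths from mu to alpha:
  P1: mu <- theta -> gamma <- zeta -> beta -> alpha
  P2: mu <- theta -> gamma <- zeta -> delta <- beta -> alpha
  P3: mu <- theta -> alpha
The empty set is not sufficient: P3 (mu <- theta -> alpha) has no collider blocking it and no conditioned non-collider, so it is open.
Try {theta}:
  P1: blocked at fork node theta ∈ conditioning set.
  P2: blocked at fork node theta ∈ conditioning set.
  P3: blocked at fork node theta ∈ conditioning set.
{theta} contains no descendant of mu and blocks every backdoor path.
No other singleton works — e.g. {zeta} leaves P3 open — so {theta} is the unique smallest valid adjustment set.

{theta}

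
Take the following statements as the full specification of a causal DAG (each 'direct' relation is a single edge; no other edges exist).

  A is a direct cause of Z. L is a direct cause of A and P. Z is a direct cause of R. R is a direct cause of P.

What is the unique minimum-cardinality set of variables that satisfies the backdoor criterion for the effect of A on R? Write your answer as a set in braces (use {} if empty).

{}

Variables eligible for adjustment (non-descendants of A, excluding A and R): {L}.
Backdoor paths from A to R:
  P1: A <- L -> P <- R
Each backdoor path contains an unconditioned collider, so every path is already blocked with the empty conditioning set:
  P1: blocked at collider P (neither it nor any descendant is in the conditioning set).
The empty set is therefore the unique smallest valid set.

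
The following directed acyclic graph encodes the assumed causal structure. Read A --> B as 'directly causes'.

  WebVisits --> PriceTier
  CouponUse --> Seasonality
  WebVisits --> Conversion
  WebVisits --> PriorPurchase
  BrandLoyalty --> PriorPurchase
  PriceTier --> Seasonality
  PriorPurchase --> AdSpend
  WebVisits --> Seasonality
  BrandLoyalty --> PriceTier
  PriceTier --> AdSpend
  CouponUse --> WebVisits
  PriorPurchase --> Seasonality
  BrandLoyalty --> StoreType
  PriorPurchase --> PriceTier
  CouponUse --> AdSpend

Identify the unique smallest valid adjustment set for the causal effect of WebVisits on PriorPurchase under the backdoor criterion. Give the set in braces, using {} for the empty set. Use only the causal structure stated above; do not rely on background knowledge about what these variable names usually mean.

Variables eligible for adjustment (non-descendants of WebVisits, excluding WebVisits and PriorPurchase): {BrandLoyalty, CouponUse, StoreType}.
Backdoor paths from WebVisits to PriorPurchase:
  P1: WebVisits <- CouponUse -> AdSpend <- PriorPurchase
  P2: WebVisits <- CouponUse -> AdSpend <- PriceTier <- BrandLoyalty -> PriorPurchase
  P3: WebVisits <- CouponUse -> AdSpend <- PriceTier <- PriorPurchase
  P4: WebVisits <- CouponUse -> AdSpend <- PriceTier -> Seasonality <- PriorPurchase
  P5: WebVisits <- CouponUse -> Seasonality <- PriorPurchase
  P6: WebVisits <- CouponUse -> Seasonality <- PriceTier <- BrandLoyalty -> PriorPurchase
  P7: WebVisits <- CouponUse -> Seasonality <- PriceTier <- PriorPurchase
  P8: WebVisits <- CouponUse -> Seasonality <- PriceTier -> AdSpend <- PriorPurchase
Each backdoor path contains an unconditioned collider, so every path is already blocked with the empty conditioning set:
  P1: blocked at collider AdSpend (neither it nor any descendant is in the conditioning set).
  P2: blocked at collider AdSpend (neither it nor any descendant is in the conditioning set).
  P3: blocked at collider AdSpend (neither it nor any descendant is in the conditioning set).
  P4: blocked at collider AdSpend (neither it nor any descendant is in the conditioning set).
  P5: blocked at collider Seasonality (neither it nor any descendant is in the conditioning set).
  P6: blocked at collider Seasonality (neither it nor any descendant is in the conditioning set).
  P7: blocked at collider Seasonality (neither it nor any descendant is in the conditioning set).
  P8: blocked at collider Seasonality (neither it nor any descendant is in the conditioning set).
The empty set is therefore the unique smallest valid set.

{}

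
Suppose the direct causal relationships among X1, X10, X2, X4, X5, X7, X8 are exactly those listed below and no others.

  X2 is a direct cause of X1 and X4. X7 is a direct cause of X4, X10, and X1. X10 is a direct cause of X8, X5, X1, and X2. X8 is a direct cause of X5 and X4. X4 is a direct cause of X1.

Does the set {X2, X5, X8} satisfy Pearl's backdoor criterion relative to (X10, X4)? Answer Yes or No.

No

Backdoor paths from X10 to X4 (paths whose first edge points into X10):
  P1: X10 <- X7 -> X4
  P2: X10 <- X7 -> X1 <- X2 -> X4
  P3: X10 <- X7 -> X1 <- X4
Condition 1 (no descendant of X10 in the set): FAILS — X2, X5, and X8 are descendants of X10.
Condition 2 (every backdoor path blocked by {X2, X5, X8}):
  P1: open — no interior node is in the conditioning set.
  P2: blocked at collider X1 (neither it nor any descendant is in the conditioning set).
  P3: blocked at collider X1 (neither it nor any descendant is in the conditioning set).
{X2, X5, X8} does not satisfy the backdoor criterion.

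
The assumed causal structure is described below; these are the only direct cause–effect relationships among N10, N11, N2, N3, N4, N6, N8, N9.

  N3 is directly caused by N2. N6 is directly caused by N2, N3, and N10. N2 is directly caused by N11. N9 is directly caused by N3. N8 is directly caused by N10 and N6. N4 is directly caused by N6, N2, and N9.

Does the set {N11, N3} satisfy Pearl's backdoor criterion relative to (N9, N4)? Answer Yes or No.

Yes

Backdoor paths from N9 to N4 (paths whose first edge points into N9):
  P1: N9 <- N3 <- N2 -> N6 -> N4
  P2: N9 <- N3 <- N2 -> N4
  P3: N9 <- N3 -> N6 <- N2 -> N4
  P4: N9 <- N3 -> N6 -> N4
Condition 1 (no descendant of N9 in the set): holds — descendants of N9 are {N4}; none are in {N11, N3}.
Condition 2 (every backdoor path blocked by {N11, N3}):
  P1: blocked at chain node N3 ∈ conditioning set.
  P2: blocked at chain node N3 ∈ conditioning set.
  P3: blocked at fork node N3 ∈ conditioning set.
  P4: blocked at fork node N3 ∈ conditioning set.
{N11, N3} satisfies the backdoor criterion.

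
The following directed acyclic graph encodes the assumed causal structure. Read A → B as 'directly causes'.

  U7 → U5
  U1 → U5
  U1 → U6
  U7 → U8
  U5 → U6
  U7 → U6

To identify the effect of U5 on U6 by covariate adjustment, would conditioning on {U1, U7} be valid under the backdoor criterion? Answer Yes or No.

Yes

Backdoor paths from U5 to U6 (paths whose first edge points into U5):
  P1: U5 <- U1 -> U6
  P2: U5 <- U7 -> U6
Condition 1 (no descendant of U5 in the set): holds — descendants of U5 are {U6}; none are in {U1, U7}.
Condition 2 (every backdoor path blocked by {U1, U7}):
  P1: blocked at fork node U1 ∈ conditioning set.
  P2: blocked at fork node U7 ∈ conditioning set.
{U1, U7} satisfies the backdoor criterion.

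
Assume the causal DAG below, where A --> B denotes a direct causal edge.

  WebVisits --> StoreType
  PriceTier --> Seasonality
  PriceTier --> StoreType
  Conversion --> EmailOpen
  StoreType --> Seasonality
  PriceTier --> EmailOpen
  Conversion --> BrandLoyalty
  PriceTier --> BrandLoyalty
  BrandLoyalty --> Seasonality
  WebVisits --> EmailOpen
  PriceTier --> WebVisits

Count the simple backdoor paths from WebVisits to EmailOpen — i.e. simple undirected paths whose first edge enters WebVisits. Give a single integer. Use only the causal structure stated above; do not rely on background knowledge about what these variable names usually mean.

A backdoor path from WebVisits to EmailOpen is any simple undirected path whose first edge points into WebVisits (i.e. leaves WebVisits via a parent).
Parents of WebVisits: {PriceTier}.
Enumerating:
  P1: WebVisits <- PriceTier -> StoreType -> Seasonality <- BrandLoyalty <- Conversion -> EmailOpen
  P2: WebVisits <- PriceTier -> BrandLoyalty <- Conversion -> EmailOpen
  P3: WebVisits <- PriceTier -> Seasonality <- BrandLoyalty <- Conversion -> EmailOpen
  P4: WebVisits <- PriceTier -> EmailOpen
That exhausts the simple backdoor paths. Count: 4.

4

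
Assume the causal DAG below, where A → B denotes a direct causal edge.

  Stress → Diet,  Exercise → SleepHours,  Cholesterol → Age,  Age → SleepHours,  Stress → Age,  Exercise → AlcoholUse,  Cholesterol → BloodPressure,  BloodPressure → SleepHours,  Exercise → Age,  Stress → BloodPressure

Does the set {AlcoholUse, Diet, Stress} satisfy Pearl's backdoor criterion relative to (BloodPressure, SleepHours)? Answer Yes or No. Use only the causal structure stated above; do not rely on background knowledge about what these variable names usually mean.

Backdoor paths from BloodPressure to SleepHours (paths whose first edge points into BloodPressure):
  P1: BloodPressure <- Stress -> Age <- Exercise -> SleepHours
  P2: BloodPressure <- Stress -> Age -> SleepHours
  P3: BloodPressure <- Cholesterol -> Age <- Exercise -> SleepHours
  P4: BloodPressure <- Cholesterol -> Age -> SleepHours
Condition 1 (no descendant of BloodPressure in the set): holds — descendants of BloodPressure are {SleepHours}; none are in {AlcoholUse, Diet, Stress}.
Condition 2 (every backdoor path blocked by {AlcoholUse, Diet, Stress}):
  P1: blocked at fork node Stress ∈ conditioning set.
  P2: blocked at fork node Stress ∈ conditioning set.
  P3: blocked at collider Age (neither it nor any descendant is in the conditioning set).
  P4: open — no interior node is in the conditioning set.
{AlcoholUse, Diet, Stress} does not satisfy the backdoor criterion.

No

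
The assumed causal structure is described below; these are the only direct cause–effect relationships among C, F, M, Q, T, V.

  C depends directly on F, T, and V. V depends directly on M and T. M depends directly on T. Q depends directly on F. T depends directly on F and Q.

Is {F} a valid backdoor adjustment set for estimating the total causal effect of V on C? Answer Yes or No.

Backdoor paths from V to C (paths whose first edge points into V):
  P1: V <- T <- F -> C
  P2: V <- T <- Q <- F -> C
  P3: V <- T -> C
  P4: V <- M <- T <- F -> C
  P5: V <- M <- T <- Q <- F -> C
  P6: V <- M <- T -> C
Condition 1 (no descendant of V in the set): holds — descendants of V are {C}; none are in {F}.
Condition 2 (every backdoor path blocked by {F}):
  P1: blocked at fork node F ∈ conditioning set.
  P2: blocked at fork node F ∈ conditioning set.
  P3: open — no interior node is in the conditioning set.
  P4: blocked at fork node F ∈ conditioning set.
  P5: blocked at fork node F ∈ conditioning set.
  P6: open — no interior node is in the conditioning set.
{F} does not satisfy the backdoor criterion.

No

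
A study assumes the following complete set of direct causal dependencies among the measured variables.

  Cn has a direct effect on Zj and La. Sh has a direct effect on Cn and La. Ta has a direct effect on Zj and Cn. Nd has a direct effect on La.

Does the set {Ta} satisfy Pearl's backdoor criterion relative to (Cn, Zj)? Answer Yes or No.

Backdoor paths from Cn to Zj (paths whose first edge points into Cn):
  P1: Cn <- Ta -> Zj
Condition 1 (no descendant of Cn in the set): holds — descendants of Cn are {La, Zj}; none are in {Ta}.
Condition 2 (every backdoor path blocked by {Ta}):
  P1: blocked at fork node Ta ∈ conditioning set.
{Ta} satisfies the backdoor criterion.

Yes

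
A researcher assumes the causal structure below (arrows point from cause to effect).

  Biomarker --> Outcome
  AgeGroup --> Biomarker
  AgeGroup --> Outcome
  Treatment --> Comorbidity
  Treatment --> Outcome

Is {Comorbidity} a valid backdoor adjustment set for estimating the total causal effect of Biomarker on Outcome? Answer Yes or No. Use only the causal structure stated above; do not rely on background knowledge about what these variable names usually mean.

Backdoor paths from Biomarker to Outcome (paths whose first edge points into Biomarker):
  P1: Biomarker <- AgeGroup -> Outcome
Condition 1 (no descendant of Biomarker in the set): holds — descendants of Biomarker are {Outcome}; none are in {Comorbidity}.
Condition 2 (every backdoor path blocked by {Comorbidity}):
  P1: open — no interior node is in the conditioning set.
{Comorbidity} does not satisfy the backdoor criterion.

No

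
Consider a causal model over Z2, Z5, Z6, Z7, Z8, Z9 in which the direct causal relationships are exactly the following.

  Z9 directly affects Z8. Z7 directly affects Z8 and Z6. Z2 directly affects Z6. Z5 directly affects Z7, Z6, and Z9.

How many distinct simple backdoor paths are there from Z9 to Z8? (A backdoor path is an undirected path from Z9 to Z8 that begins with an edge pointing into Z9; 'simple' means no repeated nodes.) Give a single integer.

2

A backdoor path from Z9 to Z8 is any simple undirected path whose first edge points into Z9 (i.e. leaves Z9 via a parent).
Parents of Z9: {Z5}.
Enumerating:
  P1: Z9 <- Z5 -> Z7 -> Z8
  P2: Z9 <- Z5 -> Z6 <- Z7 -> Z8
That exhausts the simple backdoor paths. Count: 2.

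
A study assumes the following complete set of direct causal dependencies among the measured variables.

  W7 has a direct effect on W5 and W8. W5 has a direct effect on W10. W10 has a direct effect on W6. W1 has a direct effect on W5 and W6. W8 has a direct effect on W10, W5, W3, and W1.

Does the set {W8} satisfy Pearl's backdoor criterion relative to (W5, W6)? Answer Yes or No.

Backdoor paths from W5 to W6 (paths whose first edge points into W5):
  P1: W5 <- W7 -> W8 -> W1 -> W6
  P2: W5 <- W7 -> W8 -> W10 -> W6
  P3: W5 <- W8 -> W1 -> W6
  P4: W5 <- W8 -> W10 -> W6
  P5: W5 <- W1 <- W8 -> W10 -> W6
  P6: W5 <- W1 -> W6
Condition 1 (no descendant of W5 in the set): holds — descendants of W5 are {W10, W6}; none are in {W8}.
Condition 2 (every backdoor path blocked by {W8}):
  P1: blocked at chain node W8 ∈ conditioning set.
  P2: blocked at chain node W8 ∈ conditioning set.
  P3: blocked at fork node W8 ∈ conditioning set.
  P4: blocked at fork node W8 ∈ conditioning set.
  P5: blocked at fork node W8 ∈ conditioning set.
  P6: open — no interior node is in the conditioning set.
{W8} does not satisfy the backdoor criterion.

No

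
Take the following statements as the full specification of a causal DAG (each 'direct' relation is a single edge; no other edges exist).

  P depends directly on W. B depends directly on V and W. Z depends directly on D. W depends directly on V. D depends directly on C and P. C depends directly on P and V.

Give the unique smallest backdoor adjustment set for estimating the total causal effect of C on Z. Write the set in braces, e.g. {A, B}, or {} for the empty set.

Variables eligible for adjustment (non-descendants of C, excluding C and Z): {B, P, V, W}.
Backdoor paths from C to Z:
  P1: C <- V -> W -> P -> D -> Z
  P2: C <- V -> B <- W -> P -> D -> Z
  P3: C <- P -> D -> Z
The empty set is not sufficient: P1 (C <- V -> W -> P -> D -> Z) has no collider blocking it and no conditioned non-collider, so it is open.
Try {P}:
  P1: blocked at chain node P ∈ conditioning set.
  P2: blocked at collider B (neither it nor any descendant is in the conditioning set).
  P3: blocked at fork node P ∈ conditioning set.
{P} contains no descendant of C and blocks every backdoor path.
No other singleton works — e.g. {V} leaves P3 open — so {P} is the unique smallest valid adjustment set.

{P}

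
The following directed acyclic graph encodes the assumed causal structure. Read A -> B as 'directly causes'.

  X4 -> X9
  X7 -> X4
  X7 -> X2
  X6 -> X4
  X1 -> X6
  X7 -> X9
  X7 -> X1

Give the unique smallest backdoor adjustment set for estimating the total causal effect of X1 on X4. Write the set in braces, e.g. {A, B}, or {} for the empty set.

Variables eligible for adjustment (non-descendants of X1, excluding X1 and X4): {X2, X7}.
Backdoor paths from X1 to X4:
  P1: X1 <- X7 -> X4
  P2: X1 <- X7 -> X9 <- X4
The empty set is not sufficient: P1 (X1 <- X7 -> X4) has no collider blocking it and no conditioned non-collider, so it is open.
Try {X7}:
  P1: blocked at fork node X7 ∈ conditioning set.
  P2: blocked at fork node X7 ∈ conditioning set.
{X7} contains no descendant of X1 and blocks every backdoor path.
No other singleton works — e.g. {X2} leaves P1 open — so {X7} is the unique smallest valid adjustment set.

{X7}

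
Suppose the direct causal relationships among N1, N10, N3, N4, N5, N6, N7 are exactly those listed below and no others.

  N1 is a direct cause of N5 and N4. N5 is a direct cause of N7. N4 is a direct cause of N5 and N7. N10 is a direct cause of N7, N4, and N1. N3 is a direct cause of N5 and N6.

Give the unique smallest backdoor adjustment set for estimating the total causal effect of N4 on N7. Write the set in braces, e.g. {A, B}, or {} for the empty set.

{N1, N10}

Variables eligible for adjustment (non-descendants of N4, excluding N4 and N7): {N1, N10, N3, N6}.
Backdoor paths from N4 to N7:
  P1: N4 <- N10 -> N1 -> N5 -> N7
  P2: N4 <- N10 -> N7
  P3: N4 <- N1 <- N10 -> N7
  P4: N4 <- N1 -> N5 -> N7
The empty set is not sufficient: P1 (N4 <- N10 -> N1 -> N5 -> N7) has no collider blocking it and no conditioned non-collider, so it is open.
Try {N1, N10}:
  P1: blocked at fork node N10 ∈ conditioning set.
  P2: blocked at fork node N10 ∈ conditioning set.
  P3: blocked at chain node N1 ∈ conditioning set.
  P4: blocked at fork node N1 ∈ conditioning set.
{N1, N10} contains no descendant of N4 and blocks every backdoor path.
Every element of {N1, N10} is needed (dropping N1 leaves P4 open; dropping N10 leaves P2 open), so no proper subset is valid.
Among all size-2 subsets of the eligible variables, only {N1, N10} blocks every backdoor path, so it is the unique smallest valid adjustment set.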